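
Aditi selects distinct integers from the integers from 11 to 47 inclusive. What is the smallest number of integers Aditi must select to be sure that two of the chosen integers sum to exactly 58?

A set avoiding the sum 58 can contain at most one of each pair {x, 58−x}, plus the 1 element equal to its own complement.
The integers 29, …, 47 (19 of them) are such a set: any two sum to at least 29+30 = 59 > 58.
Any 20th integer completes one of the 18 pairs, so 20 choices force a sum of 58.

20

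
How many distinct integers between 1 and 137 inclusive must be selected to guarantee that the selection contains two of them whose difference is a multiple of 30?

Integers whose pairwise differences are multiples of 30 are exactly those sharing a remainder mod 30. By pigeonhole, the 30 residue classes mod 30 are the pigeonholes.
With 30 integers one could put 1 in each residue class and have no class reach 2.
The 31st integer pushes some class to 2, so 30·1 + 1 = 31.

31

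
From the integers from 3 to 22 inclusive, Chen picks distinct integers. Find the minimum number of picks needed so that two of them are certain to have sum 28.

13

Group the elements by complementary pair {x, 28−x}: {6,22}, {7,21}, {8,20}, …, giving 8 two-element pairs; the single value 14 (it cannot pair with itself since the integers are distinct); and 3 integers whose partner 28−x falls outside [3,22].
By pigeonhole, treating each of those 12 groups as a pigeonhole, one can pick one integer per group — 12 integers — with no two summing to 28.
The 13th integer lands in an occupied pair, forcing a sum of 28.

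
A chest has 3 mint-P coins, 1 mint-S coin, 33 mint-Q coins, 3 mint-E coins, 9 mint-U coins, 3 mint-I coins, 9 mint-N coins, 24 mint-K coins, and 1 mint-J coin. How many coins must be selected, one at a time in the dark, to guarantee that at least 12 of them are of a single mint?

An adversary could hand out at most 11 coins per mint (7 mints run out sooner): 3 + 1 + 11 + 3 + 9 + 3 + 9 + 11 + 1 = 51 coins and still no mint has 12.
One more coin lands in a mint already at 11, so 52 draws are enough and 51 are not.

52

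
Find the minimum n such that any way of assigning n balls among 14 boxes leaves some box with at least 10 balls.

With 126 balls one could put exactly 9 in each of the 14 boxes, and no box would reach 10.
One more ball must land in a box that already has 9, giving it 10.
So 14 × 9 + 1 = 127 balls are required.

127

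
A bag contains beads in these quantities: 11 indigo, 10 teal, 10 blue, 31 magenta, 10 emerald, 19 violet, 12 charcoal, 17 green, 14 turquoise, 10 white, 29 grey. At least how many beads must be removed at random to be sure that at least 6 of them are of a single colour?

Put each drawn bead into a box by colour. The largest draw with every box below 6 takes min(count, 5) from each colour.
Σ min(cᵢ, 5) = 5 + 5 + 5 + 5 + 5 + 5 + 5 + 5 + 5 + 5 + 5 = 55.
Draw number 55 + 1 = 56 must push one box to 6.

56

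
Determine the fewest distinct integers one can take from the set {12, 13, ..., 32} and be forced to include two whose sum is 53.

Group the elements by complementary pair {x, 53−x}: {21,32}, {22,31}, {23,30}, …, giving 6 two-element pairs and 9 integers whose partner 53−x falls outside [12,32].
Treating each of those 15 groups as a pigeonhole, one can pick one integer per group — 15 integers — with no two summing to 53.
The 16th integer lands in an occupied pair, forcing a sum of 53.

16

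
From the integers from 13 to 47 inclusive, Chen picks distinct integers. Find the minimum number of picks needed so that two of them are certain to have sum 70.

Group the elements by complementary pair {x, 70−x}: {23,47}, {24,46}, {25,45}, …, giving 12 two-element pairs; the single value 35 (it cannot pair with itself since the integers are distinct); and 10 integers whose partner 70−x falls outside [13,47].
By pigeonhole, treating each of those 23 groups as a pigeonhole, one can pick one integer per group — 23 integers — with no two summing to 70.
The 24th integer lands in an occupied pair, forcing a sum of 70.

24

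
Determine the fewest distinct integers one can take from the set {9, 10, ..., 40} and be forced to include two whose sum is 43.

A set avoiding the sum 43 can contain at most one of each pair {x, 43−x}, plus the 6 elements whose complement lies outside the range.
The integers 22, …, 40 (19 of them) are such a set: any two sum to at least 22+23 = 45 > 43.
By pigeonhole, any 20th integer completes one of the 13 pairs, so 20 choices force a sum of 43.

20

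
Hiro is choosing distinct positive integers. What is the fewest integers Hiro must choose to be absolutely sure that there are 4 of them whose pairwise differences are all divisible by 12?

37

Integers whose pairwise differences are multiples of 12 are exactly those sharing a remainder mod 12. The 12 residue classes mod 12 are the pigeonholes.
With 36 integers one could put 3 in each residue class and have no class reach 4.
The 37th integer pushes some class to 4, so 12·3 + 1 = 37.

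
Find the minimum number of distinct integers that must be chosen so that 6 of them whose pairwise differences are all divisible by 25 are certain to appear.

Integers whose pairwise differences are multiples of 25 are exactly those sharing a remainder mod 25. Pigeonhole: the 25 residue classes mod 25 are the pigeonholes.
With 125 integers one could put 5 in each residue class and have no class reach 6.
The 126th integer pushes some class to 6, so 25·5 + 1 = 126.

126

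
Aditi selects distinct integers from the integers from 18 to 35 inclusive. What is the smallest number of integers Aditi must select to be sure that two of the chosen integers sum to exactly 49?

Group the elements by complementary pair {x, 49−x}: {18,31}, {19,30}, {20,29}, …, giving 7 two-element pairs and 4 integers whose partner 49−x falls outside [18,35].
Treating each of those 11 groups as a pigeonhole, one can pick one integer per group — 11 integers — with no two summing to 49.
The 12th integer lands in an occupied pair, forcing a sum of 49.

12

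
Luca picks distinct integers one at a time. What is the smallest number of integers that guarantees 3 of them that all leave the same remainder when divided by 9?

19

The 9 residue classes mod 9 are the pigeonholes.
With 18 integers one could put 2 in each residue class and have no class reach 3.
The 19th integer pushes some class to 3, so 9·2 + 1 = 19.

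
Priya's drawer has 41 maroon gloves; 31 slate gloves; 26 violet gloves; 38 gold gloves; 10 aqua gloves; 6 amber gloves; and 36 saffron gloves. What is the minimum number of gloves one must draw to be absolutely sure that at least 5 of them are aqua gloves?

183

In the worst case for collecting aqua gloves, every non-aqua glove comes out first.
There are 41 + 31 + 26 + 38 + 6 + 36 = 178 non-aqua gloves altogether.
After those, each further glove must be aqua, so 178 + 5 = 183 draws guarantee 5 aqua gloves.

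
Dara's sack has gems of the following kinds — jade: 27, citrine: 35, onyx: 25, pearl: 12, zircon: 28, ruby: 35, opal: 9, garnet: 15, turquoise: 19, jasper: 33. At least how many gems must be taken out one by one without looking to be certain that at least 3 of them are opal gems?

232

In the worst case for collecting opal gems, every non-opal gem comes out first.
There are 27 + 35 + 25 + 12 + 28 + 35 + 15 + 19 + 33 = 229 non-opal gems altogether.
After those, each further gem must be opal, so 229 + 3 = 232 draws guarantee 3 opal gems.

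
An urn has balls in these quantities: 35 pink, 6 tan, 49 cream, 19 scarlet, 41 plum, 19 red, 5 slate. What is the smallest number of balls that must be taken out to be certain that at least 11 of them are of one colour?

62

An adversary could hand out at most 10 balls per colour (tan, slate run out sooner): 10 + 6 + 10 + 10 + 10 + 10 + 5 = 61 balls and still no colour has 11.
One more ball lands in a colour already at 10, so 62 draws are enough and 61 are not.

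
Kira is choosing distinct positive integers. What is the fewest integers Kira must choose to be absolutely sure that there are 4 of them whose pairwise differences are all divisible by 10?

31

Integers whose pairwise differences are multiples of 10 are exactly those sharing a remainder mod 10. The 10 residue classes mod 10 are the pigeonholes.
With 30 integers one could put 3 in each residue class and have no class reach 4.
The 31st integer pushes some class to 4, so 10·3 + 1 = 31.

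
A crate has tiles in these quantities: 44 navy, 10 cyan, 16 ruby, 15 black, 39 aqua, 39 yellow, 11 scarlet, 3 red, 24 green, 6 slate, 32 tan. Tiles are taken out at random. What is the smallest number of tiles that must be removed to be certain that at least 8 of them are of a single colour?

73

By the pigeonhole principle, put each drawn tile into a box by colour. The largest draw with every box below 8 takes min(count, 7) from each colour; colours with fewer than 7 contribute all they have.
Σ min(cᵢ, 7) = 7 + 7 + 7 + 7 + 7 + 7 + 7 + 3 + 7 + 6 + 7 = 72.
Draw number 72 + 1 = 73 must push one box to 8.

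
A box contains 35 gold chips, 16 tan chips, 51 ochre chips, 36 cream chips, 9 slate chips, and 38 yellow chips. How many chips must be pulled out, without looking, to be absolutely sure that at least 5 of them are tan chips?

In the worst case for collecting tan chips, every non-tan chip comes out first.
There are 35 + 51 + 36 + 9 + 38 = 169 non-tan chips altogether.
After those, each further chip must be tan, so 169 + 5 = 174 draws guarantee 5 tan chips.

174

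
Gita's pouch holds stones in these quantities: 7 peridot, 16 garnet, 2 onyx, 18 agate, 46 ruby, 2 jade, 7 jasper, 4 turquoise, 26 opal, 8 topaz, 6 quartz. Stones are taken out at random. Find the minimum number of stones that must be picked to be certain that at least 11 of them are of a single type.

The 11 types are the holes; the stones drawn are the pigeons.
To avoid 11 of any one type, the worst case takes at most 10 of each type, or every stone of a type that has fewer than 10.
That gives 7 + 10 + 2 + 10 + 10 + 2 + 7 + 4 + 10 + 8 + 6 = 76 stones with no type reaching 11.
The next stone forces some type to 11, so 76 + 1 = 77.

77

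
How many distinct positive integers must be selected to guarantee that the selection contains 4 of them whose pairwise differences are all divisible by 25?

Integers whose pairwise differences are multiples of 25 are exactly those sharing a remainder mod 25. The 25 residue classes mod 25 are the pigeonholes.
With 75 integers one could put 3 in each residue class and have no class reach 4.
The 76th integer pushes some class to 4, so 25·3 + 1 = 76.

76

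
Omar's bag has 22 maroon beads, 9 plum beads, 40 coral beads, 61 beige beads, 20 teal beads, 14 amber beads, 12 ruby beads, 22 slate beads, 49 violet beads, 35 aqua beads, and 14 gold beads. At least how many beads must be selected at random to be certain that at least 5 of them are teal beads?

In the worst case for collecting teal beads, every non-teal bead comes out first.
There are 22 + 9 + 40 + 61 + 14 + 12 + 22 + 49 + 35 + 14 = 278 non-teal beads altogether.
After those, each further bead must be teal, so 278 + 5 = 283 draws guarantee 5 teal beads.

283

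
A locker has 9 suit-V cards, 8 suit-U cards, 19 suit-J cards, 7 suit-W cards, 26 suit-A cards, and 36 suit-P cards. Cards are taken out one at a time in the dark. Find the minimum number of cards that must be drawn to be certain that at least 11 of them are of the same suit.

55

The 6 suits are the holes; the cards drawn are the pigeons.
To avoid 11 of any one suit, the worst case takes at most 10 of each suit, or every card of a suit that has fewer than 10.
That gives 9 + 8 + 10 + 7 + 10 + 10 = 54 cards with no suit reaching 11.
The next card forces some suit to 11, so 54 + 1 = 55.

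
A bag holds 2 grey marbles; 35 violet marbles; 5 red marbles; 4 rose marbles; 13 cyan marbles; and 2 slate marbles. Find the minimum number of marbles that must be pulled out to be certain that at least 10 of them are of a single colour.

32

Put each drawn marble into a box by colour. The largest draw with every box below 10 takes min(count, 9) from each colour; colours with fewer than 9 contribute all they have.
Σ min(cᵢ, 9) = 2 + 9 + 5 + 4 + 9 + 2 = 31.
Draw number 31 + 1 = 32 must push one box to 10.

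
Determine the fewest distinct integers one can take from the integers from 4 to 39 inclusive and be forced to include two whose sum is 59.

27

Group the elements by complementary pair {x, 59−x}: {20,39}, {21,38}, {22,37}, …, giving 10 two-element pairs and 16 integers whose partner 59−x falls outside [4,39].
By pigeonhole, treating each of those 26 groups as a pigeonhole, one can pick one integer per group — 26 integers — with no two summing to 59.
The 27th integer lands in an occupied pair, forcing a sum of 59.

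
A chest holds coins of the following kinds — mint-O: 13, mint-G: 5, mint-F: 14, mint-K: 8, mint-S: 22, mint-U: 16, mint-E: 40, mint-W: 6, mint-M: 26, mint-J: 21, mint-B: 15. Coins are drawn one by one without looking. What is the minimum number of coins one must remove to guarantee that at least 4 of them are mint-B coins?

In the worst case for collecting mint-B coins, every non-mint-B coin comes out first.
There are 13 + 5 + 14 + 8 + 22 + 16 + 40 + 6 + 26 + 21 = 171 non-mint-B coins altogether.
After those, each further coin must be mint-B, so 171 + 4 = 175 draws guarantee 4 mint-B coins.

175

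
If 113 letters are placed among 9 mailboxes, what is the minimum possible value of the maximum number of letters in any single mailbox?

13

The 9 mailboxes are the holes and the 113 letters are the pigeons.
If every mailbox held at most 12 letters, the total would be at most 9 × 12 = 108, which is less than 113.
So some mailbox holds at least ⌈113/9⌉ = 13 letters.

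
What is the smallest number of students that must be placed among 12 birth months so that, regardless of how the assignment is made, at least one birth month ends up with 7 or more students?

With 72 students one could put exactly 6 in each of the 12 birth months, and no birth month would reach 7.
By pigeonhole, one more student must land in a birth month that already has 6, giving it 7.
So 12 × 6 + 1 = 73 students are required.

73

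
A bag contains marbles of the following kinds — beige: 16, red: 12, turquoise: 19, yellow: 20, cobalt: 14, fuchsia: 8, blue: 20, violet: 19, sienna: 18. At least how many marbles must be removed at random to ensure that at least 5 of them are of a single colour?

37

Pigeonhole: the 9 colours are the holes; the marbles drawn are the pigeons.
To avoid 5 of any one colour, the worst case takes at most 4 of each colour.
That gives 4 + 4 + 4 + 4 + 4 + 4 + 4 + 4 + 4 = 36 marbles with no colour reaching 5.
The next marble forces some colour to 5, so 36 + 1 = 37.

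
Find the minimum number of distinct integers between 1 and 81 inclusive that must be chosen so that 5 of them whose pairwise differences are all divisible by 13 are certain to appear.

Integers whose pairwise differences are multiples of 13 are exactly those sharing a remainder mod 13. The 13 residue classes mod 13 are the pigeonholes.
With 52 integers one could put 4 in each residue class and have no class reach 5.
The 53rd integer pushes some class to 5, so 13·4 + 1 = 53.

53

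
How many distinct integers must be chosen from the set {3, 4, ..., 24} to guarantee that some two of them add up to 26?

Two chosen integers sum to 26 exactly when both halves of some pair {x, 26−x} with 3 ≤ x ≤ 26−x ≤ 23 are chosen — 10 such pairs.
The remaining 2 elements (those with no distinct partner in range) can never complete a 26-sum, so the worst case takes all of them and one from each pair: 2 + 10 = 12.
The 13th integer has to be the second member of some pair, so 12 + 1 = 13.

13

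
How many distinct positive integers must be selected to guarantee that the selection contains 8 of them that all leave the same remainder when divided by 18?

127

The 18 residue classes mod 18 are the pigeonholes.
With 126 integers one could put 7 in each residue class and have no class reach 8.
The 127th integer pushes some class to 8, so 18·7 + 1 = 127.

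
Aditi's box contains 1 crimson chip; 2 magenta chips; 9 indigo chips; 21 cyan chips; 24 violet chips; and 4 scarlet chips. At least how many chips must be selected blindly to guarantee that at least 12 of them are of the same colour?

By pigeonhole, put each drawn chip into a box by colour. The largest draw with every box below 12 takes min(count, 11) from each colour; colours with fewer than 11 contribute all they have.
Σ min(cᵢ, 11) = 1 + 2 + 9 + 11 + 11 + 4 = 38.
Draw number 38 + 1 = 39 must push one box to 12.

39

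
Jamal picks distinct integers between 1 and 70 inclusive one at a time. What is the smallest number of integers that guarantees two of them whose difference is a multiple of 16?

Integers whose pairwise differences are multiples of 16 are exactly those sharing a remainder mod 16. The 16 residue classes mod 16 are the pigeonholes.
With 16 integers one could put 1 in each residue class and have no class reach 2.
The 17th integer pushes some class to 2, so 16·1 + 1 = 17.

17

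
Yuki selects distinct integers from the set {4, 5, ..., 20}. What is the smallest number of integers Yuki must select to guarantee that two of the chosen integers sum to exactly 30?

13

Two chosen integers sum to 30 exactly when both halves of some pair {x, 30−x} with 10 ≤ x ≤ 30−x ≤ 20 are chosen — 5 such pairs.
The remaining 7 elements (those with no distinct partner in range) can never complete a 30-sum, so the worst case takes all of them and one from each pair: 7 + 5 = 12.
By pigeonhole, the 13th integer has to be the second member of some pair, so 12 + 1 = 13.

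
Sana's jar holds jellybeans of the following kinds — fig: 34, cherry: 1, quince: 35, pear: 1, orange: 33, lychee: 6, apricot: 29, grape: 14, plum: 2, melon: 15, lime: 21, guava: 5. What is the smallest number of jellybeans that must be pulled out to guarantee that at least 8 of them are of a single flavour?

An adversary could hand out at most 7 jellybeans per flavour (5 flavours run out sooner): 7 + 1 + 7 + 1 + 7 + 6 + 7 + 7 + 2 + 7 + 7 + 5 = 64 jellybeans and still no flavour has 8.
One more jellybean lands in a flavour already at 7, so 65 draws are enough and 64 are not.

65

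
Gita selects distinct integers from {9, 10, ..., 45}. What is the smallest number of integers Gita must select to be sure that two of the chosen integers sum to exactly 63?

24

A set avoiding the sum 63 can contain at most one of each pair {x, 63−x}, plus the 9 elements whose complement lies outside the range.
The integers 9, …, 31 (23 of them) are such a set: any two sum to at least 9+10 = 19 and at most 30+31 = 61 < 63.
By the pigeonhole principle, any 24th integer completes one of the 14 pairs, so 24 choices force a sum of 63.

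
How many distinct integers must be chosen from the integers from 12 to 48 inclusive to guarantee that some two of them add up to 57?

Two chosen integers sum to 57 exactly when both halves of some pair {x, 57−x} with 12 ≤ x ≤ 57−x ≤ 45 are chosen — 17 such pairs.
The remaining 3 elements (those with no distinct partner in range) can never complete a 57-sum, so the worst case takes all of them and one from each pair: 3 + 17 = 20.
The 21st integer has to be the second member of some pair, so 20 + 1 = 21.

21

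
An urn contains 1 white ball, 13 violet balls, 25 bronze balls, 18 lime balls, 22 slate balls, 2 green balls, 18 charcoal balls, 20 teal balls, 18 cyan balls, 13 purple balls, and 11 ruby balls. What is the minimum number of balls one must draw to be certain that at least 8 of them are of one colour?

67

Put each drawn ball into a box by colour. The largest draw with every box below 8 takes min(count, 7) from each colour; colours with fewer than 7 contribute all they have.
Σ min(cᵢ, 7) = 1 + 7 + 7 + 7 + 7 + 2 + 7 + 7 + 7 + 7 + 7 = 66.
Draw number 66 + 1 = 67 must push one box to 8.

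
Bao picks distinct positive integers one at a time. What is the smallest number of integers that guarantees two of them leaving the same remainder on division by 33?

The 33 residue classes mod 33 are the pigeonholes.
With 33 integers one could put 1 in each residue class and have no class reach 2.
The 34th integer pushes some class to 2, so 33·1 + 1 = 34.

34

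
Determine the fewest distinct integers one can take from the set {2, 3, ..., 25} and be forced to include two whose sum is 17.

Group the elements by complementary pair {x, 17−x}: {2,15}, {3,14}, {4,13}, …, giving 7 two-element pairs and 10 integers whose partner 17−x falls outside [2,25].
Treating each of those 17 groups as a pigeonhole, one can pick one integer per group — 17 integers — with no two summing to 17.
The 18th integer lands in an occupied pair, forcing a sum of 17.

18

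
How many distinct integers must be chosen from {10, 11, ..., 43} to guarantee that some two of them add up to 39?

25

Two chosen integers sum to 39 exactly when both halves of some pair {x, 39−x} with 10 ≤ x ≤ 39−x ≤ 29 are chosen — 10 such pairs.
The remaining 14 elements (those with no distinct partner in range) can never complete a 39-sum, so the worst case takes all of them and one from each pair: 14 + 10 = 24.
The 25th integer has to be the second member of some pair, so 24 + 1 = 25.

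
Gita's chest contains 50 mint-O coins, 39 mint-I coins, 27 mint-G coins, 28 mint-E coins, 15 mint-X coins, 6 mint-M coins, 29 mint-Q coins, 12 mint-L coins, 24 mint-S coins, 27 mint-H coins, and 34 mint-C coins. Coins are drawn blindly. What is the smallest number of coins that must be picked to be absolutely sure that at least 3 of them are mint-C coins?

260

In the worst case for collecting mint-C coins, every non-mint-C coin comes out first.
There are 50 + 39 + 27 + 28 + 15 + 6 + 29 + 12 + 24 + 27 = 257 non-mint-C coins altogether.
After those, each further coin must be mint-C, so 257 + 3 = 260 draws guarantee 3 mint-C coins.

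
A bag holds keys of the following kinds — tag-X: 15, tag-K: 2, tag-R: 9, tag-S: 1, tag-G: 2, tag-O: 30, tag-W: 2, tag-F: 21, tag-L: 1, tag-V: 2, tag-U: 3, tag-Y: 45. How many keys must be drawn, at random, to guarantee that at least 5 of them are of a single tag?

34

Pigeonhole: the 12 tags are the holes; the keys drawn are the pigeons.
To avoid 5 of any one tag, the worst case takes at most 4 of each tag, or every key of a tag that has fewer than 4.
That gives 4 + 2 + 4 + 1 + 2 + 4 + 2 + 4 + 1 + 2 + 3 + 4 = 33 keys with no tag reaching 5.
The next key forces some tag to 5, so 33 + 1 = 34.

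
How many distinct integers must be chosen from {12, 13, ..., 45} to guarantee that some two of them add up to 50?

22

Two chosen integers sum to 50 exactly when both halves of some pair {x, 50−x} with 12 ≤ x ≤ 50−x ≤ 38 are chosen — 13 such pairs.
The remaining 8 elements (those with no distinct partner in range) can never complete a 50-sum, so the worst case takes all of them and one from each pair: 8 + 13 = 21.
The 22nd integer has to be the second member of some pair, so 21 + 1 = 22.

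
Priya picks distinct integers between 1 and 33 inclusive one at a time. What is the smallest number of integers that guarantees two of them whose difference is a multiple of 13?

Integers whose pairwise differences are multiples of 13 are exactly those sharing a remainder mod 13. By pigeonhole, the 13 residue classes mod 13 are the pigeonholes.
With 13 integers one could put 1 in each residue class and have no class reach 2.
The 14th integer pushes some class to 2, so 13·1 + 1 = 14.

14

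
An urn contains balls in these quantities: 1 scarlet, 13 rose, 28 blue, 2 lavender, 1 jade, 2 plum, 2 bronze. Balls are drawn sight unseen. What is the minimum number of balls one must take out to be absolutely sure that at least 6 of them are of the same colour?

An adversary could hand out at most 5 balls per colour (5 colours run out sooner): 1 + 5 + 5 + 2 + 1 + 2 + 2 = 18 balls and still no colour has 6.
Pigeonhole: one more ball lands in a colour already at 5, so 19 draws are enough and 18 are not.

19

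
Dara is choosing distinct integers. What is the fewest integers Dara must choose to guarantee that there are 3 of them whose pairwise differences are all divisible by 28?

57

Integers whose pairwise differences are multiples of 28 are exactly those sharing a remainder mod 28. Pigeonhole: the 28 residue classes mod 28 are the pigeonholes.
With 56 integers one could put 2 in each residue class and have no class reach 3.
The 57th integer pushes some class to 3, so 28·2 + 1 = 57.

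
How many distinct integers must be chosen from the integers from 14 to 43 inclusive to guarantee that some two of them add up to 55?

17

Two chosen integers sum to 55 exactly when both halves of some pair {x, 55−x} with 14 ≤ x ≤ 55−x ≤ 41 are chosen — 14 such pairs.
The remaining 2 elements (those with no distinct partner in range) can never complete a 55-sum, so the worst case takes all of them and one from each pair: 2 + 14 = 16.
The 17th integer has to be the second member of some pair, so 16 + 1 = 17.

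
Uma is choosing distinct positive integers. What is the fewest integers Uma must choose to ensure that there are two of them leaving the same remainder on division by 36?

The 36 residue classes mod 36 are the pigeonholes.
With 36 integers one could put 1 in each residue class and have no class reach 2.
The 37th integer pushes some class to 2, so 36·1 + 1 = 37.

37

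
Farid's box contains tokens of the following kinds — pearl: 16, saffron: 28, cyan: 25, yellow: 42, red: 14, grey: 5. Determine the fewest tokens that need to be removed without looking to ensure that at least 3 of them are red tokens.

119

In the worst case for collecting red tokens, every non-red token comes out first.
There are 16 + 28 + 25 + 42 + 5 = 116 non-red tokens altogether.
After those, each further token must be red, so 116 + 3 = 119 draws guarantee 3 red tokens.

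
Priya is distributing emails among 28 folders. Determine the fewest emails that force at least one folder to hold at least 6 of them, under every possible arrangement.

With 140 emails one could put exactly 5 in each of the 28 folders, and no folder would reach 6.
By the pigeonhole principle, one more email must land in a folder that already has 5, giving it 6.
So 28 × 5 + 1 = 141 emails are required.

141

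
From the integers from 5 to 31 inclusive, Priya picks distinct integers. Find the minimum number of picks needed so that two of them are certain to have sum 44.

Two chosen integers sum to 44 exactly when both halves of some pair {x, 44−x} with 13 ≤ x ≤ 44−x ≤ 31 are chosen — 9 such pairs.
The remaining 9 elements (those with no distinct partner in range) can never complete a 44-sum, so the worst case takes all of them and one from each pair: 9 + 9 = 18.
The 19th integer has to be the second member of some pair, so 18 + 1 = 19.

19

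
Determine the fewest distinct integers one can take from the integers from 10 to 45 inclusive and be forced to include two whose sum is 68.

26

A set avoiding the sum 68 can contain at most one of each pair {x, 68−x}, plus the 14 elements whose complement lies outside the range or equal to its own complement.
The integers 10, …, 34 (25 of them) are such a set: any two sum to at least 10+11 = 21 and at most 33+34 = 67 < 68.
Pigeonhole: any 26th integer completes one of the 11 pairs, so 26 choices force a sum of 68.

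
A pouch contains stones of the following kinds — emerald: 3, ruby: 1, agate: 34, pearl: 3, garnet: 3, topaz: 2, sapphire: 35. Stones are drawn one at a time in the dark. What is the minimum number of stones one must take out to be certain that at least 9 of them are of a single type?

29

An adversary could hand out at most 8 stones per type (5 types run out sooner): 3 + 1 + 8 + 3 + 3 + 2 + 8 = 28 stones and still no type has 9.
Pigeonhole: one more stone lands in a type already at 8, so 29 draws are enough and 28 are not.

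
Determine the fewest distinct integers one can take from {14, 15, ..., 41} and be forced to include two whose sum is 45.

20

A set avoiding the sum 45 can contain at most one of each pair {x, 45−x}, plus the 10 elements whose complement lies outside the range.
The integers 23, …, 41 (19 of them) are such a set: any two sum to at least 23+24 = 47 > 45.
By the pigeonhole principle, any 20th integer completes one of the 9 pairs, so 20 choices force a sum of 45.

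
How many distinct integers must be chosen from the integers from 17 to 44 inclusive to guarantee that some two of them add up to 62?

A set avoiding the sum 62 can contain at most one of each pair {x, 62−x}, plus the 2 elements whose complement lies outside the range or equal to its own complement.
The integers 17, …, 31 (15 of them) are such a set: any two sum to at least 17+18 = 35 and at most 30+31 = 61 < 62.
By the pigeonhole principle, any 16th integer completes one of the 13 pairs, so 16 choices force a sum of 62.

16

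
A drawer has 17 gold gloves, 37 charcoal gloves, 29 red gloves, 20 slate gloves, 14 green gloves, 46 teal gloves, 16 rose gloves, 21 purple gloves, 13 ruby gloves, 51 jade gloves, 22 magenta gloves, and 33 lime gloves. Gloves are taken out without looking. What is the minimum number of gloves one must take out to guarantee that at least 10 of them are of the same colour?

109

By the pigeonhole principle, the 12 colours are the holes; the gloves drawn are the pigeons.
To avoid 10 of any one colour, the worst case takes at most 9 of each colour.
That gives 9 + 9 + 9 + 9 + 9 + 9 + 9 + 9 + 9 + 9 + 9 + 9 = 108 gloves with no colour reaching 10.
The next glove forces some colour to 10, so 108 + 1 = 109.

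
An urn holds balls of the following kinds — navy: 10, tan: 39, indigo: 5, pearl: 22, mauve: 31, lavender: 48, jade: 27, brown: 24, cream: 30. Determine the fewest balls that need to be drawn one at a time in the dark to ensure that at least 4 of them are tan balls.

201

In the worst case for collecting tan balls, every non-tan ball comes out first.
There are 10 + 5 + 22 + 31 + 48 + 27 + 24 + 30 = 197 non-tan balls altogether.
After those, each further ball must be tan, so 197 + 4 = 201 draws guarantee 4 tan balls.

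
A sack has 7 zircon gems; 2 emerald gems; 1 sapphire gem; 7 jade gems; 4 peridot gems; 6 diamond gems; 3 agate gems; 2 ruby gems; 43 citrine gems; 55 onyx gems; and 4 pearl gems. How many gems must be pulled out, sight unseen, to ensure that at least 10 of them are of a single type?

Put each drawn gem into a box by type. The largest draw with every box below 10 takes min(count, 9) from each type; types with fewer than 9 contribute all they have.
Σ min(cᵢ, 9) = 7 + 2 + 1 + 7 + 4 + 6 + 3 + 2 + 9 + 9 + 4 = 54.
Draw number 54 + 1 = 55 must push one box to 10.

55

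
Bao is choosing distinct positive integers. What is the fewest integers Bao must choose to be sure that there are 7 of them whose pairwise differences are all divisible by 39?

235

Integers whose pairwise differences are multiples of 39 are exactly those sharing a remainder mod 39. By pigeonhole, the 39 residue classes mod 39 are the pigeonholes.
With 234 integers one could put 6 in each residue class and have no class reach 7.
The 235th integer pushes some class to 7, so 39·6 + 1 = 235.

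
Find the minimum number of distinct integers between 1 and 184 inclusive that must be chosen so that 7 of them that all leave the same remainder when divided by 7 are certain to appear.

The 7 residue classes mod 7 are the pigeonholes.
With 42 integers one could put 6 in each residue class and have no class reach 7.
The 43rd integer pushes some class to 7, so 7·6 + 1 = 43.

43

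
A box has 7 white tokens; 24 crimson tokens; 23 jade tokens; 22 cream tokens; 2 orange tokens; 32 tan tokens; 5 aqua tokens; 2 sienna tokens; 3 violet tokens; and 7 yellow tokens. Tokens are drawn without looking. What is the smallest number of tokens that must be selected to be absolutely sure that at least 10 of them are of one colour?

An adversary could hand out at most 9 tokens per colour (6 colours run out sooner): 7 + 9 + 9 + 9 + 2 + 9 + 5 + 2 + 3 + 7 = 62 tokens and still no colour has 10.
One more token lands in a colour already at 9, so 63 draws are enough and 62 are not.

63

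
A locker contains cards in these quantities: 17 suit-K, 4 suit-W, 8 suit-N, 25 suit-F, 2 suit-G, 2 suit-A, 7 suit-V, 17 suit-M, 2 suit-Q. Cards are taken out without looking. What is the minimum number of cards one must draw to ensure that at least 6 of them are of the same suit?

By the pigeonhole principle, the 9 suits are the holes; the cards drawn are the pigeons.
To avoid 6 of any one suit, the worst case takes at most 5 of each suit, or every card of a suit that has fewer than 5.
That gives 5 + 4 + 5 + 5 + 2 + 2 + 5 + 5 + 2 = 35 cards with no suit reaching 6.
The next card forces some suit to 6, so 35 + 1 = 36.

36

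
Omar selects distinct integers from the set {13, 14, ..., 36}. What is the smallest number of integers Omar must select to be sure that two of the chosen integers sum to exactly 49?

Group the elements by complementary pair {x, 49−x}: {13,36}, {14,35}, {15,34}, …, giving 12 two-element pairs.
By pigeonhole, treating each of those 12 groups as a pigeonhole, one can pick one integer per group — 12 integers — with no two summing to 49.
The 13th integer lands in an occupied pair, forcing a sum of 49.

13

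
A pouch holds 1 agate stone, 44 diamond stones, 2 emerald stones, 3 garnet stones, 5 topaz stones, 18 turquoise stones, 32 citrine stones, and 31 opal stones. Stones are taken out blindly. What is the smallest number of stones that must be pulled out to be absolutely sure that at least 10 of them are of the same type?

Put each drawn stone into a box by type. The largest draw with every box below 10 takes min(count, 9) from each type; types with fewer than 9 contribute all they have.
Σ min(cᵢ, 9) = 1 + 9 + 2 + 3 + 5 + 9 + 9 + 9 = 47.
Draw number 47 + 1 = 48 must push one box to 10.

48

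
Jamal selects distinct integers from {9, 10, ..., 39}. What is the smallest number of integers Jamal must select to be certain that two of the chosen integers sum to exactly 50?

Group the elements by complementary pair {x, 50−x}: {11,39}, {12,38}, {13,37}, …, giving 14 two-element pairs; the single value 25 (it cannot pair with itself since the integers are distinct); and 2 integers whose partner 50−x falls outside [9,39].
Pigeonhole: treating each of those 17 groups as a pigeonhole, one can pick one integer per group — 17 integers — with no two summing to 50.
The 18th integer lands in an occupied pair, forcing a sum of 50.

18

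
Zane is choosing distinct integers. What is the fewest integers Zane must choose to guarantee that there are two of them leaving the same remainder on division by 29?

Pigeonhole: the 29 residue classes mod 29 are the pigeonholes.
With 29 integers one could put 1 in each residue class and have no class reach 2.
The 30th integer pushes some class to 2, so 29·1 + 1 = 30.

30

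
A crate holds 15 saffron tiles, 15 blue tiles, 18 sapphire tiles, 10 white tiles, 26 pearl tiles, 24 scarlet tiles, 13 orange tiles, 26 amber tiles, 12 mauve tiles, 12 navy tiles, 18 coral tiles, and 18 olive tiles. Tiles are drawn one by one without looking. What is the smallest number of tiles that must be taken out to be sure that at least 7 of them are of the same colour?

73

An adversary could hand out at most 6 tiles per colour: 6 + 6 + 6 + 6 + 6 + 6 + 6 + 6 + 6 + 6 + 6 + 6 = 72 tiles and still no colour has 7.
By pigeonhole, one more tile lands in a colour already at 6, so 73 draws are enough and 72 are not.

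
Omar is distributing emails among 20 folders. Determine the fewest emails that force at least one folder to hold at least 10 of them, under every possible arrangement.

With 180 emails one could put exactly 9 in each of the 20 folders, and no folder would reach 10.
By the pigeonhole principle, one more email must land in a folder that already has 9, giving it 10.
So 20 × 9 + 1 = 181 emails are required.

181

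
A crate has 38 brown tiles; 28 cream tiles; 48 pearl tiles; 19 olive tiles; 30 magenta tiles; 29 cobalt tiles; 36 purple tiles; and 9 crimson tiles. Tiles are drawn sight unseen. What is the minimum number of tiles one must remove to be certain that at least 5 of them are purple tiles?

206

In the worst case for collecting purple tiles, every non-purple tile comes out first.
There are 38 + 28 + 48 + 19 + 30 + 29 + 9 = 201 non-purple tiles altogether.
After those, each further tile must be purple, so 201 + 5 = 206 draws guarantee 5 purple tiles.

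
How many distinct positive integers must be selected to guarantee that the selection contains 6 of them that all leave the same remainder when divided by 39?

196

The 39 residue classes mod 39 are the pigeonholes.
With 195 integers one could put 5 in each residue class and have no class reach 6.
The 196th integer pushes some class to 6, so 39·5 + 1 = 196.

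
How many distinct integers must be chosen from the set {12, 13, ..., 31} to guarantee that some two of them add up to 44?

12

A set avoiding the sum 44 can contain at most one of each pair {x, 44−x}, plus the 2 elements whose complement lies outside the range or equal to its own complement.
The integers 12, …, 22 (11 of them) are such a set: any two sum to at least 12+13 = 25 and at most 21+22 = 43 < 44.
By the pigeonhole principle, any 12th integer completes one of the 9 pairs, so 12 choices force a sum of 44.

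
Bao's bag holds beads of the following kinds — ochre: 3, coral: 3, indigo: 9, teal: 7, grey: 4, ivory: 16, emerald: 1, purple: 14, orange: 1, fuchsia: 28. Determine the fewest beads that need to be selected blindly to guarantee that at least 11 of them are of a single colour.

The 10 colours are the holes; the beads drawn are the pigeons.
To avoid 11 of any one colour, the worst case takes at most 10 of each colour, or every bead of a colour that has fewer than 10.
That gives 3 + 3 + 9 + 7 + 4 + 10 + 1 + 10 + 1 + 10 = 58 beads with no colour reaching 11.
The next bead forces some colour to 11, so 58 + 1 = 59.

59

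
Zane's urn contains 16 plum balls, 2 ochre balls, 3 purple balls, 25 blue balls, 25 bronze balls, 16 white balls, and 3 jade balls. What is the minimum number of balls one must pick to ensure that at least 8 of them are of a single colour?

37

Pigeonhole: the 7 colours are the holes; the balls drawn are the pigeons.
To avoid 8 of any one colour, the worst case takes at most 7 of each colour, or every ball of a colour that has fewer than 7.
That gives 7 + 2 + 3 + 7 + 7 + 7 + 3 = 36 balls with no colour reaching 8.
The next ball forces some colour to 8, so 36 + 1 = 37.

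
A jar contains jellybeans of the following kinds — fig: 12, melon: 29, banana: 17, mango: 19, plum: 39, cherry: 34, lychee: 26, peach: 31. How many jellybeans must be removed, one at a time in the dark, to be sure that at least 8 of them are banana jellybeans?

In the worst case for collecting banana jellybeans, every non-banana jellybean comes out first.
There are 12 + 29 + 19 + 39 + 34 + 26 + 31 = 190 non-banana jellybeans altogether.
After those, each further jellybean must be banana, so 190 + 8 = 198 draws guarantee 8 banana jellybeans.

198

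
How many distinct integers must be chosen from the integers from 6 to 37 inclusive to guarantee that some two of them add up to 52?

Group the elements by complementary pair {x, 52−x}: {15,37}, {16,36}, {17,35}, …, giving 11 two-element pairs, the single value 26 (it cannot pair with itself since the integers are distinct), and 9 integers whose partner 52−x falls outside [6,37].
By the pigeonhole principle, treating each of those 21 groups as a pigeonhole, one can pick one integer per group — 21 integers — with no two summing to 52.
The 22nd integer lands in an occupied pair, forcing a sum of 52.

22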